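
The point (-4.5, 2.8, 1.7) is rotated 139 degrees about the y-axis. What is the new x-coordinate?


Rotation about y-axis: x' = x*cos(theta) + z*sin(theta)
= -4.5 * -0.7547 + 1.7 * 0.6561
= 4.5115


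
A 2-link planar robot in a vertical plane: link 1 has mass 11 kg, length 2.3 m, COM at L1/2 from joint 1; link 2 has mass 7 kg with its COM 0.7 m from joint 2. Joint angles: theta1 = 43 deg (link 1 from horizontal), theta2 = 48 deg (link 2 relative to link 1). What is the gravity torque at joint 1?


Horizontal distance from joint 1 to link-1 COM:
  x_c1 = (L1/2)*cos(t1) = 1.15 * 0.7314 = 0.8411 m
Horizontal distance from joint 1 to link-2 COM:
  x_c2 = L1*cos(t1) + Lc2*cos(t1+t2)
       = 2.3*0.7314 + 0.7*-0.0175 = 1.6699 m
tau1 = m1*g*x_c1 + m2*g*x_c2
     = 11*9.81*0.8411 + 7*9.81*1.6699
     = 90.7584 + 114.6718
     = 205.4302 Nm


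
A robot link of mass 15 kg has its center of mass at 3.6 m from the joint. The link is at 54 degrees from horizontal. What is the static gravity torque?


tau = m*g*L*cos(angle)
= 15 * 9.81 * 3.6 * cos(54 deg)
= 15 * 9.81 * 3.6 * 0.5878
= 311.3734 Nm


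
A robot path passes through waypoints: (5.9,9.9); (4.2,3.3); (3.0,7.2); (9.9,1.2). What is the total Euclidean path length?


Segment lengths:
  seg1 = sqrt((-1.7)^2 + (-6.6)^2) = 6.8154
  seg2 = sqrt((-1.2)^2 + (3.9)^2) = 4.0804
  seg3 = sqrt((6.9)^2 + (-6.0)^2) = 9.1439
Total = 20.0397


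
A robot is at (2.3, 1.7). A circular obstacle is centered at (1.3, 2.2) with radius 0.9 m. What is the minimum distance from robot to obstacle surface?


center_dist = sqrt((2.3-1.3)^2 + (1.7-2.2)^2)
= sqrt(1.0 + 0.25)
= 1.118
min_dist = center_dist - radius = 1.118 - 0.9 = 0.218 m


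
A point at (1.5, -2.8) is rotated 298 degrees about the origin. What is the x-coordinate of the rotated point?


x' = x*cos(theta) - y*sin(theta)
cos(298 deg) = 0.4695, sin(298 deg) = -0.8829
x' = 1.5 * 0.4695 - -2.8 * -0.8829
= 0.7042 - 2.4723
= -1.768


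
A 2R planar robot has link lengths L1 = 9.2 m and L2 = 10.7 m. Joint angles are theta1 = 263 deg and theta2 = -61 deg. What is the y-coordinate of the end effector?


Convert angles to radians: theta1 = 4.5902, theta2 = -1.0647
y = L1*sin(theta1) + L2*sin(theta1+theta2)
y = -9.1314 + -4.0083
y = -13.1397


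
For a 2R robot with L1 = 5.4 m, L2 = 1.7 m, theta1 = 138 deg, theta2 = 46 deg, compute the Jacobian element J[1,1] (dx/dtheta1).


J[1,1] = -L1*sin(t1) - L2*sin(t1+t2)
= -5.4*sin(138) - 1.7*sin(184)
= -3.4947


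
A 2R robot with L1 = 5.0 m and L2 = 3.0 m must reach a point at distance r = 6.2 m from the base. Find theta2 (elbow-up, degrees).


cos(theta2) = (r^2 - L1^2 - L2^2) / (2*L1*L2)
cos(theta2) = (38.44 - 25.0 - 9.0) / 30.0
cos(theta2) = 0.148
theta2 = 81.489 degrees


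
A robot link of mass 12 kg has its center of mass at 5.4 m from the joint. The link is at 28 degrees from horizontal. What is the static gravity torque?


tau = m*g*L*cos(angle)
= 12 * 9.81 * 5.4 * cos(28 deg)
= 12 * 9.81 * 5.4 * 0.8829
= 561.2792 Nm


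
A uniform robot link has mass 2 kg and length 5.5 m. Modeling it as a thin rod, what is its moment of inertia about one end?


I = (1/3) * m * L^2
= (1/3) * 2 * 5.5^2
= 0.333333 * 2 * 30.25
= 20.1667 kg*m^2


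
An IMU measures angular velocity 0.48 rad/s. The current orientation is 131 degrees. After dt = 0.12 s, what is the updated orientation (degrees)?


delta_theta = w * dt = 0.48 * 0.12 = 0.0576 rad
= 3.3002 deg
theta_new = 131 + 3.3002 = 134.3002 deg


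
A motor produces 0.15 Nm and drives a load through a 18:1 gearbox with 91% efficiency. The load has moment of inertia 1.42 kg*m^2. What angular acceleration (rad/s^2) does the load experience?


tau_out = tau_motor * N * eta
= 0.15 * 18 * 0.91 = 2.457 Nm
alpha = tau_out / I = 2.457 / 1.42
= 1.7303 rad/s^2


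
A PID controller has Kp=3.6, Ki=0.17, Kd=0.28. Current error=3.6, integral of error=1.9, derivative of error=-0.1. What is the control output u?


u = Kp*e + Ki*int(e) + Kd*de/dt
= 3.6*3.6 + 0.17*1.9 + 0.28*(-0.1)
= 12.96 + 0.323 + -0.028
= 13.255


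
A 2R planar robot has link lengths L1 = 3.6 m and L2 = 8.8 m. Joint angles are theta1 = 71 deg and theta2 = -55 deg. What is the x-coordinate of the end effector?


Convert angles to radians: theta1 = 1.2392, theta2 = -0.9599
x = L1*cos(theta1) + L2*cos(theta1+theta2)
x = 1.172 + 8.4591
x = 9.6311


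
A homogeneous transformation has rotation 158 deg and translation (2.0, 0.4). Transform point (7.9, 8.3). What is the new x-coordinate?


x' = cos(theta)*px - sin(theta)*py + tx
= -0.9272*7.9 - 0.3746*8.3 + 2.0
= -8.434


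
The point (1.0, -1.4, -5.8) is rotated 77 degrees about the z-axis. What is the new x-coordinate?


Rotation about z-axis: x' = x*cos(theta) - y*sin(theta)
= 1.0 * 0.225 - -1.4 * 0.9744
= 1.5891


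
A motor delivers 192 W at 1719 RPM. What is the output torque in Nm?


omega = 1719 * 2*pi/60 = 180.0133 rad/s
tau = P / omega = 192 / 180.0133
= 1.0666 Nm


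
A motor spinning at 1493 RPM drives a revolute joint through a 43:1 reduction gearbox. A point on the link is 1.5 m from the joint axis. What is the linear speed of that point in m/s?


omega_motor = 1493 * 2*pi/60 = 156.3466 rad/s
omega_joint = omega_motor / 43 = 3.636 rad/s
v = omega_joint * r = 3.636 * 1.5
= 5.454 m/s


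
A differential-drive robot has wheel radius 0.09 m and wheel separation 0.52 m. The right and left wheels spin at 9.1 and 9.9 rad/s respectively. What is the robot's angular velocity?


vR = r*wR = 0.09*9.1 = 0.819 m/s
vL = r*wL = 0.09*9.9 = 0.891 m/s
v = (vR+vL)/2 = 0.855 m/s
omega = (vR-vL)/L = -0.1385 rad/s
angular velocity = -0.1385 rad/s


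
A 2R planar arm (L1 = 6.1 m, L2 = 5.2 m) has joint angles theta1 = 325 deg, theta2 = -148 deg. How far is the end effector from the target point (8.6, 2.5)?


End effector via forward kinematics:
x = L1*cos(t1) + L2*cos(t1+t2) = -0.196
y = L1*sin(t1) + L2*sin(t1+t2) = -3.2267
Distance to target:
d = sqrt((8.6 - -0.196)^2 + (2.5 - -3.2267)^2)
= sqrt(77.3704 + 32.7947)
= 10.496 m


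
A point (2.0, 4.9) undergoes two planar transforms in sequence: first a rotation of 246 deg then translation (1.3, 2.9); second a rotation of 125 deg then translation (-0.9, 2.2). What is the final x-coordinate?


After transform 1:
x1 = cos(246)*2.0 - sin(246)*4.9 + 1.3 = 4.9629
y1 = sin(246)*2.0 + cos(246)*4.9 + 2.9 = -0.9201
After transform 2:
x2 = cos(125)*4.9629 - sin(125)*-0.9201 + -0.9
= -2.9929


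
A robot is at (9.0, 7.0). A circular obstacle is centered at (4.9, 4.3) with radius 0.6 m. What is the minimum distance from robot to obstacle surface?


center_dist = sqrt((9.0-4.9)^2 + (7.0-4.3)^2)
= sqrt(16.81 + 7.29)
= 4.9092
min_dist = center_dist - radius = 4.9092 - 0.6 = 4.3092 m


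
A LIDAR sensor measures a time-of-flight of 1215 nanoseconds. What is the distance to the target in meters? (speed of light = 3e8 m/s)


tof = 1215 ns = 1.215e-06 s
dist = c * tof / 2
= 3e8 * 1.215e-06 / 2
= 182.25 m


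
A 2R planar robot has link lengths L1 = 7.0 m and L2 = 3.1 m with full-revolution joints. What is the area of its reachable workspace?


r_max = L1 + L2 = 10.1 m
r_min = |L1 - L2| = 3.9 m
Area = pi*(r_max^2 - r_min^2)
= pi*(102.01 - 15.21)
= pi * 86.8
= 272.6902 m^2


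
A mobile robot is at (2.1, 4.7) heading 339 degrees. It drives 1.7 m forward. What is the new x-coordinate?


x_new = x0 + d*cos(theta)
= 2.1 + 1.7*cos(339)
= 2.1 + 1.5871
= 3.6871


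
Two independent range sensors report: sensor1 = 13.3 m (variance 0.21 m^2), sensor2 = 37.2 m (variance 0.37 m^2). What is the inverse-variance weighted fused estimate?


w1 = (1/var1) / (1/var1 + 1/var2)
   = 4.7619 / (4.7619 + 2.7027) = 0.6379
w2 = 1 - w1 = 0.3621
fused = w1*s1 + w2*s2 = 8.4845 + 13.469
= 21.9534 m


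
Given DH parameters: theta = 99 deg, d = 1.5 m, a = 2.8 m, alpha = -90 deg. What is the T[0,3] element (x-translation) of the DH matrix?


T[0,3] = a * cos(theta)
= 2.8 * cos(99 deg)
= 2.8 * -0.1564
= -0.438


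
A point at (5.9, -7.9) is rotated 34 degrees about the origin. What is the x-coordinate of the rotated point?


x' = x*cos(theta) - y*sin(theta)
cos(34 deg) = 0.829, sin(34 deg) = 0.5592
x' = 5.9 * 0.829 - -7.9 * 0.5592
= 4.8913 - -4.4176
= 9.3089


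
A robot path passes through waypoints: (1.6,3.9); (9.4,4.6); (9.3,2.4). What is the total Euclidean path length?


Segment lengths:
  seg1 = sqrt((7.8)^2 + (0.7)^2) = 7.8313
  seg2 = sqrt((-0.1)^2 + (-2.2)^2) = 2.2023
Total = 10.0336


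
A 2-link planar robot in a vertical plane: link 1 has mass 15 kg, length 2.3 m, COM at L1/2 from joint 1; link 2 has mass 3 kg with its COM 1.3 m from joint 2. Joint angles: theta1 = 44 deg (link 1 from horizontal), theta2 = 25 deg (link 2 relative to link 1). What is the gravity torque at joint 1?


Horizontal distance from joint 1 to link-1 COM:
  x_c1 = (L1/2)*cos(t1) = 1.15 * 0.7193 = 0.8272 m
Horizontal distance from joint 1 to link-2 COM:
  x_c2 = L1*cos(t1) + Lc2*cos(t1+t2)
       = 2.3*0.7193 + 1.3*0.3584 = 2.1204 m
tau1 = m1*g*x_c1 + m2*g*x_c2
     = 15*9.81*0.8272 + 3*9.81*2.1204
     = 121.7285 + 62.4022
     = 184.1307 Nm


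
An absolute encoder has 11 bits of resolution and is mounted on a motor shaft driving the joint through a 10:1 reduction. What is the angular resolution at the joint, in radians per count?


counts = 2^11 = 2048
effective counts at joint = 2048 * 10 = 20480
resolution = 2*pi / 20480
= 3.0680e-04 rad/count


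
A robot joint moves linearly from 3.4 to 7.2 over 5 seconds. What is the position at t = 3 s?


s = t/T = 3/5 = 0.6
p(t) = p0 + (pf-p0)*s
= 3.4 + (7.2 - 3.4) * 0.6
= 5.68


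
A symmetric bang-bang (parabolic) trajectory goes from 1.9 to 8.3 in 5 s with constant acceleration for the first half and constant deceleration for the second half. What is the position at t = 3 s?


Symmetric rest-to-rest: each phase covers (pf-p0)/2 in time T/2. 0.5*a*(T/2)^2 = (pf-p0)/2 => a = 4*(pf-p0)/T^2
a = 4*(8.3-1.9)/5^2 = 1.024
t = 3 is in the deceleration phase (t > T/2).
p = pf - 0.5*a*(T-t)^2 = 8.3 - 0.5*1.024*2^2
= 6.252


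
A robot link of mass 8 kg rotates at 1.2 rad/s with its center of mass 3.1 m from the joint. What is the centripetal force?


F = m * omega^2 * r
= 8 * 1.2^2 * 3.1
= 8 * 1.44 * 3.1
= 35.712 N


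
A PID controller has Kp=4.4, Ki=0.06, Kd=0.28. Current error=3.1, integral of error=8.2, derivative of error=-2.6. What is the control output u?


u = Kp*e + Ki*int(e) + Kd*de/dt
= 4.4*3.1 + 0.06*8.2 + 0.28*(-2.6)
= 13.64 + 0.492 + -0.728
= 13.404


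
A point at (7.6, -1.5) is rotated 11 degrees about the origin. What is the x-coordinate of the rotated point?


x' = x*cos(theta) - y*sin(theta)
cos(11 deg) = 0.9816, sin(11 deg) = 0.1908
x' = 7.6 * 0.9816 - -1.5 * 0.1908
= 7.4604 - -0.2862
= 7.7466


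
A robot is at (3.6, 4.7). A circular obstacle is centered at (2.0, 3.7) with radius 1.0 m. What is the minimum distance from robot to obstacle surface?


center_dist = sqrt((3.6-2.0)^2 + (4.7-3.7)^2)
= sqrt(2.56 + 1.0)
= 1.8868
min_dist = center_dist - radius = 1.8868 - 1.0 = 0.8868 m


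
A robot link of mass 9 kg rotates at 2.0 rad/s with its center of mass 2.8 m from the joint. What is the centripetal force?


F = m * omega^2 * r
= 9 * 2.0^2 * 2.8
= 9 * 4.0 * 2.8
= 100.8 N


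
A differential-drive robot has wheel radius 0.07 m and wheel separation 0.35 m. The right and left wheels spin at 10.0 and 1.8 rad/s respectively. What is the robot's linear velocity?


vR = r*wR = 0.07*10.0 = 0.7 m/s
vL = r*wL = 0.07*1.8 = 0.126 m/s
v = (vR+vL)/2 = 0.413 m/s
omega = (vR-vL)/L = 1.64 rad/s
linear velocity = 0.413 m/s


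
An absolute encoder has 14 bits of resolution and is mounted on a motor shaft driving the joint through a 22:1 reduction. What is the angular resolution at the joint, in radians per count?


counts = 2^14 = 16384
effective counts at joint = 16384 * 22 = 360448
resolution = 2*pi / 360448
= 1.7432e-05 rad/count


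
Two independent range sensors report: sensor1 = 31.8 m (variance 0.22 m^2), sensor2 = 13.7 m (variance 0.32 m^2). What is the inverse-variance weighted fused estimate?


w1 = (1/var1) / (1/var1 + 1/var2)
   = 4.5455 / (4.5455 + 3.125) = 0.5926
w2 = 1 - w1 = 0.4074
fused = w1*s1 + w2*s2 = 18.8444 + 5.5815
= 24.4259 m


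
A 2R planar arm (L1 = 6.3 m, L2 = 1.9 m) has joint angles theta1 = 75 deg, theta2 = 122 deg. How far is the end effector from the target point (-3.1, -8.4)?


End effector via forward kinematics:
x = L1*cos(t1) + L2*cos(t1+t2) = -0.1864
y = L1*sin(t1) + L2*sin(t1+t2) = 5.5298
Distance to target:
d = sqrt((-3.1 - -0.1864)^2 + (-8.4 - 5.5298)^2)
= sqrt(8.489 + 194.0401)
= 14.2313 m


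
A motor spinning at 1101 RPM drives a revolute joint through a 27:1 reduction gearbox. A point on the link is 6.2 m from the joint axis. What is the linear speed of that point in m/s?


omega_motor = 1101 * 2*pi/60 = 115.2965 rad/s
omega_joint = omega_motor / 27 = 4.2702 rad/s
v = omega_joint * r = 4.2702 * 6.2
= 26.4755 m/s


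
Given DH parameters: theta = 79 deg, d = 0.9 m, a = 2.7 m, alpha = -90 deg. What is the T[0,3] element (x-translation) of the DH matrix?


T[0,3] = a * cos(theta)
= 2.7 * cos(79 deg)
= 2.7 * 0.1908
= 0.5152


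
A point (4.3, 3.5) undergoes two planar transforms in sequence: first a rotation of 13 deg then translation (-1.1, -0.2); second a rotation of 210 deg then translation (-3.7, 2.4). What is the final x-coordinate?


After transform 1:
x1 = cos(13)*4.3 - sin(13)*3.5 + -1.1 = 2.3025
y1 = sin(13)*4.3 + cos(13)*3.5 + -0.2 = 4.1776
After transform 2:
x2 = cos(210)*2.3025 - sin(210)*4.1776 + -3.7
= -3.6052


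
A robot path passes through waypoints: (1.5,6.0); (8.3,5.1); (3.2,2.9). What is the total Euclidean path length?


Segment lengths:
  seg1 = sqrt((6.8)^2 + (-0.9)^2) = 6.8593
  seg2 = sqrt((-5.1)^2 + (-2.2)^2) = 5.5543
Total = 12.4136


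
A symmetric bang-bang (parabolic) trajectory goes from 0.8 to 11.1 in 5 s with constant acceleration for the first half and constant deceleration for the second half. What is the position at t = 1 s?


Symmetric rest-to-rest: each phase covers (pf-p0)/2 in time T/2. 0.5*a*(T/2)^2 = (pf-p0)/2 => a = 4*(pf-p0)/T^2
a = 4*(11.1-0.8)/5^2 = 1.648
t = 1 is in the acceleration phase (t <= T/2).
p = p0 + 0.5*a*t^2 = 0.8 + 0.5*1.648*1^2
= 1.624


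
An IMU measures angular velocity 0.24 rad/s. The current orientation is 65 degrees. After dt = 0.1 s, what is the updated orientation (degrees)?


delta_theta = w * dt = 0.24 * 0.1 = 0.024 rad
= 1.3751 deg
theta_new = 65 + 1.3751 = 66.3751 deg


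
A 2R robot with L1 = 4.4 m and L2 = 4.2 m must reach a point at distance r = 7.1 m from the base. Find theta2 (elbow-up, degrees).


cos(theta2) = (r^2 - L1^2 - L2^2) / (2*L1*L2)
cos(theta2) = (50.41 - 19.36 - 17.64) / 36.96
cos(theta2) = 0.362825
theta2 = 68.7262 degrees


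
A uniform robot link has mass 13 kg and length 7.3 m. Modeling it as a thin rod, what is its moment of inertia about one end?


I = (1/3) * m * L^2
= (1/3) * 13 * 7.3^2
= 0.333333 * 13 * 53.29
= 230.9233 kg*m^2


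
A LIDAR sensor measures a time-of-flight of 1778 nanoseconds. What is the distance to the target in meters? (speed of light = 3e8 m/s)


tof = 1778 ns = 1.778e-06 s
dist = c * tof / 2
= 3e8 * 1.778e-06 / 2
= 266.7 m


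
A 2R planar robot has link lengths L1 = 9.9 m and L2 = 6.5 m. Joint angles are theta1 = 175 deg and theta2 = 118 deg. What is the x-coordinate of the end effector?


Convert angles to radians: theta1 = 3.0543, theta2 = 2.0595
x = L1*cos(theta1) + L2*cos(theta1+theta2)
x = -9.8623 + 2.5398
x = -7.3226


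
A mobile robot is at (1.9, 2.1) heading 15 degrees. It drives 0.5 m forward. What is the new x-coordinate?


x_new = x0 + d*cos(theta)
= 1.9 + 0.5*cos(15)
= 1.9 + 0.483
= 2.383


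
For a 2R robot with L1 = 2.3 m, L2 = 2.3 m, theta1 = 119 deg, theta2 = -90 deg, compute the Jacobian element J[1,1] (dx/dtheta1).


J[1,1] = -L1*sin(t1) - L2*sin(t1+t2)
= -2.3*sin(119) - 2.3*sin(29)
= -3.1267


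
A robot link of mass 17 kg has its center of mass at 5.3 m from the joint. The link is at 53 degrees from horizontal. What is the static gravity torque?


tau = m*g*L*cos(angle)
= 17 * 9.81 * 5.3 * cos(53 deg)
= 17 * 9.81 * 5.3 * 0.6018
= 531.9329 Nm


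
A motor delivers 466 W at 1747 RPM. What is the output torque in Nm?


omega = 1747 * 2*pi/60 = 182.9454 rad/s
tau = P / omega = 466 / 182.9454
= 2.5472 Nm


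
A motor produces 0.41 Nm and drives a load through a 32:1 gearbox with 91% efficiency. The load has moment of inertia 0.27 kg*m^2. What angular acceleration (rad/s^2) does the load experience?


tau_out = tau_motor * N * eta
= 0.41 * 32 * 0.91 = 11.9392 Nm
alpha = tau_out / I = 11.9392 / 0.27
= 44.2193 rad/s^2


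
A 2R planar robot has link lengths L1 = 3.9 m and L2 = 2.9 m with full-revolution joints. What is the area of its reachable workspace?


r_max = L1 + L2 = 6.8 m
r_min = |L1 - L2| = 1.0 m
Area = pi*(r_max^2 - r_min^2)
= pi*(46.24 - 1.0)
= pi * 45.24
= 142.1257 m^2


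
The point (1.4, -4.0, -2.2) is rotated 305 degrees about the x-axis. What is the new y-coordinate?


Rotation about x-axis: y' = y*cos(theta) - z*sin(theta)
= -4.0 * 0.5736 - -2.2 * -0.8192
= -4.0964


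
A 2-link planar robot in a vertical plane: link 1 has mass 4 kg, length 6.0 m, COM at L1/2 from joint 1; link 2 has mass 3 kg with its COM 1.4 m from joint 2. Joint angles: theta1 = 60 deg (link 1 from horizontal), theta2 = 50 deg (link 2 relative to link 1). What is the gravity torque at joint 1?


Horizontal distance from joint 1 to link-1 COM:
  x_c1 = (L1/2)*cos(t1) = 3.0 * 0.5 = 1.5 m
Horizontal distance from joint 1 to link-2 COM:
  x_c2 = L1*cos(t1) + Lc2*cos(t1+t2)
       = 6.0*0.5 + 1.4*-0.342 = 2.5212 m
tau1 = m1*g*x_c1 + m2*g*x_c2
     = 4*9.81*1.5 + 3*9.81*2.5212
     = 58.86 + 74.1981
     = 133.0581 Nm


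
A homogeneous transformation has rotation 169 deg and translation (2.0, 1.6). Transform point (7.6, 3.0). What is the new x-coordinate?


x' = cos(theta)*px - sin(theta)*py + tx
= -0.9816*7.6 - 0.1908*3.0 + 2.0
= -6.0328


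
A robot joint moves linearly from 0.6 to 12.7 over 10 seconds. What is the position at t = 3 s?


s = t/T = 3/10 = 0.3
p(t) = p0 + (pf-p0)*s
= 0.6 + (12.7 - 0.6) * 0.3
= 4.23


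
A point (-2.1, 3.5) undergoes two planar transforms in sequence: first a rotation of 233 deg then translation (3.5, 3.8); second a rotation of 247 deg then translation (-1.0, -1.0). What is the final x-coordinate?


After transform 1:
x1 = cos(233)*-2.1 - sin(233)*3.5 + 3.5 = 7.559
y1 = sin(233)*-2.1 + cos(233)*3.5 + 3.8 = 3.3708
After transform 2:
x2 = cos(247)*7.559 - sin(247)*3.3708 + -1.0
= -0.8507


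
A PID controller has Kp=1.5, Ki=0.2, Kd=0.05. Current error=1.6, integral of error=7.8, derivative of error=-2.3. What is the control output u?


u = Kp*e + Ki*int(e) + Kd*de/dt
= 1.5*1.6 + 0.2*7.8 + 0.05*(-2.3)
= 2.4 + 1.56 + -0.115
= 3.845


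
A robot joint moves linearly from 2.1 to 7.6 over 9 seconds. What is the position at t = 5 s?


s = t/T = 5/9 = 0.5556
p(t) = p0 + (pf-p0)*s
= 2.1 + (7.6 - 2.1) * 0.5556
= 5.1556


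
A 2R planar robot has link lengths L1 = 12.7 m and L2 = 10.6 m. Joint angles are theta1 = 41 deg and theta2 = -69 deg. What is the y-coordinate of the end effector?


Convert angles to radians: theta1 = 0.7156, theta2 = -1.2043
y = L1*sin(theta1) + L2*sin(theta1+theta2)
y = 8.3319 + -4.9764
y = 3.3556


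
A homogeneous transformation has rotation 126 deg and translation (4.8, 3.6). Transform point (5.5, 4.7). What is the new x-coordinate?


x' = cos(theta)*px - sin(theta)*py + tx
= -0.5878*5.5 - 0.809*4.7 + 4.8
= -2.2352


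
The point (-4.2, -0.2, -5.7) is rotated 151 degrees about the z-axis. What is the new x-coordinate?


Rotation about z-axis: x' = x*cos(theta) - y*sin(theta)
= -4.2 * -0.8746 - -0.2 * 0.4848
= 3.7704


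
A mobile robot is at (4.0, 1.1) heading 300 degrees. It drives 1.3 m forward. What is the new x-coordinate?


x_new = x0 + d*cos(theta)
= 4.0 + 1.3*cos(300)
= 4.0 + 0.65
= 4.65


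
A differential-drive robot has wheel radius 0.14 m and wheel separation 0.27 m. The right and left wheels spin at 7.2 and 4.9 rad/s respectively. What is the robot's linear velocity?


vR = r*wR = 0.14*7.2 = 1.008 m/s
vL = r*wL = 0.14*4.9 = 0.686 m/s
v = (vR+vL)/2 = 0.847 m/s
omega = (vR-vL)/L = 1.1926 rad/s
linear velocity = 0.847 m/s


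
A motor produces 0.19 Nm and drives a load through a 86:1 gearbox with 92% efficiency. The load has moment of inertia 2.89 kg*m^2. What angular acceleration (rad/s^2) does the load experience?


tau_out = tau_motor * N * eta
= 0.19 * 86 * 0.92 = 15.0328 Nm
alpha = tau_out / I = 15.0328 / 2.89
= 5.2017 rad/s^2


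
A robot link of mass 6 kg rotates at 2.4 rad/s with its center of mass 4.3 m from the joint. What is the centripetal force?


F = m * omega^2 * r
= 6 * 2.4^2 * 4.3
= 6 * 5.76 * 4.3
= 148.608 N


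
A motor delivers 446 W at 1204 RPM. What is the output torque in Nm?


omega = 1204 * 2*pi/60 = 126.0826 rad/s
tau = P / omega = 446 / 126.0826
= 3.5374 Nm


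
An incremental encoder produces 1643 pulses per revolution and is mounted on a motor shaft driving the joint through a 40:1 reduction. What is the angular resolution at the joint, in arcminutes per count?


counts per rev = 1643
effective counts at joint = 1643 * 40 = 65720
resolution = 360*60 / 65720
= 0.3287 arcmin/count


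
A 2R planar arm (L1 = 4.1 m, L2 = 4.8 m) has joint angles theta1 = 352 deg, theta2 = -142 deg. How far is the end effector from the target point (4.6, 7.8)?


End effector via forward kinematics:
x = L1*cos(t1) + L2*cos(t1+t2) = -0.0968
y = L1*sin(t1) + L2*sin(t1+t2) = -2.9706
Distance to target:
d = sqrt((4.6 - -0.0968)^2 + (7.8 - -2.9706)^2)
= sqrt(22.0601 + 116.006)
= 11.7502 m


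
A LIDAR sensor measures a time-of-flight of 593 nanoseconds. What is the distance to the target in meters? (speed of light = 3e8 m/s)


tof = 593 ns = 5.93e-07 s
dist = c * tof / 2
= 3e8 * 5.93e-07 / 2
= 88.95 m


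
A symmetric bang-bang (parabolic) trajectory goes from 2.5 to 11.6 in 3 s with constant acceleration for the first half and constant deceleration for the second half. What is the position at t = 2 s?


Symmetric rest-to-rest: each phase covers (pf-p0)/2 in time T/2. 0.5*a*(T/2)^2 = (pf-p0)/2 => a = 4*(pf-p0)/T^2
a = 4*(11.6-2.5)/3^2 = 4.0444
t = 2 is in the deceleration phase (t > T/2).
p = pf - 0.5*a*(T-t)^2 = 11.6 - 0.5*4.0444*1^2
= 9.5778


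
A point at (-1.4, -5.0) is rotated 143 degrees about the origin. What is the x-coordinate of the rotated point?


x' = x*cos(theta) - y*sin(theta)
cos(143 deg) = -0.7986, sin(143 deg) = 0.6018
x' = -1.4 * -0.7986 - -5.0 * 0.6018
= 1.1181 - -3.0091
= 4.1272


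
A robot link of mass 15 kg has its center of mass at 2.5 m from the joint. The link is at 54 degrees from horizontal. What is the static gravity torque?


tau = m*g*L*cos(angle)
= 15 * 9.81 * 2.5 * cos(54 deg)
= 15 * 9.81 * 2.5 * 0.5878
= 216.2315 Nm


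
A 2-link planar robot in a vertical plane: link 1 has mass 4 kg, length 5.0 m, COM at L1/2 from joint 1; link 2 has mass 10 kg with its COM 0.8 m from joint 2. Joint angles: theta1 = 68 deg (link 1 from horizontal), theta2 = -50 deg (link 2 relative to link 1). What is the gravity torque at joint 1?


Horizontal distance from joint 1 to link-1 COM:
  x_c1 = (L1/2)*cos(t1) = 2.5 * 0.3746 = 0.9365 m
Horizontal distance from joint 1 to link-2 COM:
  x_c2 = L1*cos(t1) + Lc2*cos(t1+t2)
       = 5.0*0.3746 + 0.8*0.9511 = 2.6339 m
tau1 = m1*g*x_c1 + m2*g*x_c2
     = 4*9.81*0.9365 + 10*9.81*2.6339
     = 36.7489 + 258.3834
     = 295.1324 Nm


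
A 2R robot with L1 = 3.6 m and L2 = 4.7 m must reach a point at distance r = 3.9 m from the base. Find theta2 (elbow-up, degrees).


cos(theta2) = (r^2 - L1^2 - L2^2) / (2*L1*L2)
cos(theta2) = (15.21 - 12.96 - 22.09) / 33.84
cos(theta2) = -0.586288
theta2 = 125.8941 degrees


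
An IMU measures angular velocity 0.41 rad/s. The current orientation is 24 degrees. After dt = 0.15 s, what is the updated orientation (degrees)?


delta_theta = w * dt = 0.41 * 0.15 = 0.0615 rad
= 3.5237 deg
theta_new = 24 + 3.5237 = 27.5237 deg


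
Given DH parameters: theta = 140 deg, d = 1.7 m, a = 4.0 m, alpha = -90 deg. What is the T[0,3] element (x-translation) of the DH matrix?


T[0,3] = a * cos(theta)
= 4.0 * cos(140 deg)
= 4.0 * -0.766
= -3.0642


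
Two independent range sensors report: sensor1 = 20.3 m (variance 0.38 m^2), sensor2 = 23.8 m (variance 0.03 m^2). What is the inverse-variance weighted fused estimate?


w1 = (1/var1) / (1/var1 + 1/var2)
   = 2.6316 / (2.6316 + 33.3333) = 0.0732
w2 = 1 - w1 = 0.9268
fused = w1*s1 + w2*s2 = 1.4854 + 22.0585
= 23.5439 m


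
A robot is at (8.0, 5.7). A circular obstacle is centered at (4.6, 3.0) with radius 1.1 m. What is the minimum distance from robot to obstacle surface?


center_dist = sqrt((8.0-4.6)^2 + (5.7-3.0)^2)
= sqrt(11.56 + 7.29)
= 4.3417
min_dist = center_dist - radius = 4.3417 - 1.1 = 3.2417 m


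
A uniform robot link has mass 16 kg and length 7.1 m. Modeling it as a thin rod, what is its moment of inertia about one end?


I = (1/3) * m * L^2
= (1/3) * 16 * 7.1^2
= 0.333333 * 16 * 50.41
= 268.8533 kg*m^2


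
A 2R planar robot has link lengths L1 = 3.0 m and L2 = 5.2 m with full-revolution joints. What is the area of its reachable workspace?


r_max = L1 + L2 = 8.2 m
r_min = |L1 - L2| = 2.2 m
Area = pi*(r_max^2 - r_min^2)
= pi*(67.24 - 4.84)
= pi * 62.4
= 196.0354 m^2


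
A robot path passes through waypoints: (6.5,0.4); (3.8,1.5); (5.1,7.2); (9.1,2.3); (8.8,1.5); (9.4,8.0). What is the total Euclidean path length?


Segment lengths:
  seg1 = sqrt((-2.7)^2 + (1.1)^2) = 2.9155
  seg2 = sqrt((1.3)^2 + (5.7)^2) = 5.8464
  seg3 = sqrt((4.0)^2 + (-4.9)^2) = 6.3253
  seg4 = sqrt((-0.3)^2 + (-0.8)^2) = 0.8544
  seg5 = sqrt((0.6)^2 + (6.5)^2) = 6.5276
Total = 22.4692


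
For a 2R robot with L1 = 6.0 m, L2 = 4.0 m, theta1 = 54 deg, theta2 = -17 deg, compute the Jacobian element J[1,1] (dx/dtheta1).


J[1,1] = -L1*sin(t1) - L2*sin(t1+t2)
= -6.0*sin(54) - 4.0*sin(37)
= -7.2614


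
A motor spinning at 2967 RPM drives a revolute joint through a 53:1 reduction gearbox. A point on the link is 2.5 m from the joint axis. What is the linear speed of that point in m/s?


omega_motor = 2967 * 2*pi/60 = 310.7035 rad/s
omega_joint = omega_motor / 53 = 5.8623 rad/s
v = omega_joint * r = 5.8623 * 2.5
= 14.6558 m/s


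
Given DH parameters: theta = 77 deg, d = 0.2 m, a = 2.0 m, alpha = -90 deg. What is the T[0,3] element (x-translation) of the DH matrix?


T[0,3] = a * cos(theta)
= 2.0 * cos(77 deg)
= 2.0 * 0.225
= 0.4499


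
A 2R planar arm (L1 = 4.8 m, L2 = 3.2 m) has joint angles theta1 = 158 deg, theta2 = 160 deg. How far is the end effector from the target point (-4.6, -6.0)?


End effector via forward kinematics:
x = L1*cos(t1) + L2*cos(t1+t2) = -2.0724
y = L1*sin(t1) + L2*sin(t1+t2) = -0.3431
Distance to target:
d = sqrt((-4.6 - -2.0724)^2 + (-6.0 - -0.3431)^2)
= sqrt(6.3887 + 32.0004)
= 6.1959 m


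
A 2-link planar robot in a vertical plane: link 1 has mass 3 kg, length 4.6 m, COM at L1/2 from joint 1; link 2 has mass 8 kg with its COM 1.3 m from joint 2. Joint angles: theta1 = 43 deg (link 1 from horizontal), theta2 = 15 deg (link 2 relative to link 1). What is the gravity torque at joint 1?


Horizontal distance from joint 1 to link-1 COM:
  x_c1 = (L1/2)*cos(t1) = 2.3 * 0.7314 = 1.6821 m
Horizontal distance from joint 1 to link-2 COM:
  x_c2 = L1*cos(t1) + Lc2*cos(t1+t2)
       = 4.6*0.7314 + 1.3*0.5299 = 4.0531 m
tau1 = m1*g*x_c1 + m2*g*x_c2
     = 3*9.81*1.6821 + 8*9.81*4.0531
     = 49.5046 + 318.089
     = 367.5936 Nm


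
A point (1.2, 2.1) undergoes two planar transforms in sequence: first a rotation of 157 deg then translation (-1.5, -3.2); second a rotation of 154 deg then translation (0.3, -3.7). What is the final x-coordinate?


After transform 1:
x1 = cos(157)*1.2 - sin(157)*2.1 + -1.5 = -3.4251
y1 = sin(157)*1.2 + cos(157)*2.1 + -3.2 = -4.6642
After transform 2:
x2 = cos(154)*-3.4251 - sin(154)*-4.6642 + 0.3
= 5.4231


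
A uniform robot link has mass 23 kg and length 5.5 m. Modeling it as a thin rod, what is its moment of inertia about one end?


I = (1/3) * m * L^2
= (1/3) * 23 * 5.5^2
= 0.333333 * 23 * 30.25
= 231.9167 kg*m^2


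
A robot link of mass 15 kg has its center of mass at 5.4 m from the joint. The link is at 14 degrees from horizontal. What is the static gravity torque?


tau = m*g*L*cos(angle)
= 15 * 9.81 * 5.4 * cos(14 deg)
= 15 * 9.81 * 5.4 * 0.9703
= 771.0067 Nm


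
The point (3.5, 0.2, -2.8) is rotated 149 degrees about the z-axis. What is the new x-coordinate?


Rotation about z-axis: x' = x*cos(theta) - y*sin(theta)
= 3.5 * -0.8572 - 0.2 * 0.515
= -3.1031


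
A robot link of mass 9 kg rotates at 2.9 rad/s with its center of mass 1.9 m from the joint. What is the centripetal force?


F = m * omega^2 * r
= 9 * 2.9^2 * 1.9
= 9 * 8.41 * 1.9
= 143.811 N


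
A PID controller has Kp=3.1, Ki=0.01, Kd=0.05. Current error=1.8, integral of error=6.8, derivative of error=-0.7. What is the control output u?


u = Kp*e + Ki*int(e) + Kd*de/dt
= 3.1*1.8 + 0.01*6.8 + 0.05*(-0.7)
= 5.58 + 0.068 + -0.035
= 5.613


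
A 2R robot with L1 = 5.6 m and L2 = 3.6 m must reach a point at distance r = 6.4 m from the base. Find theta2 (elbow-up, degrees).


cos(theta2) = (r^2 - L1^2 - L2^2) / (2*L1*L2)
cos(theta2) = (40.96 - 31.36 - 12.96) / 40.32
cos(theta2) = -0.083333
theta2 = 94.7802 degrees


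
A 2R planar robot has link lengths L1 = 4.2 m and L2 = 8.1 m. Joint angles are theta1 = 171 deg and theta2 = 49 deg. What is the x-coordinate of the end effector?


Convert angles to radians: theta1 = 2.9845, theta2 = 0.8552
x = L1*cos(theta1) + L2*cos(theta1+theta2)
x = -4.1483 + -6.205
x = -10.3533


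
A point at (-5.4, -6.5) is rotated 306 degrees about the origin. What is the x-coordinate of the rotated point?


x' = x*cos(theta) - y*sin(theta)
cos(306 deg) = 0.5878, sin(306 deg) = -0.809
x' = -5.4 * 0.5878 - -6.5 * -0.809
= -3.174 - 5.2586
= -8.4327


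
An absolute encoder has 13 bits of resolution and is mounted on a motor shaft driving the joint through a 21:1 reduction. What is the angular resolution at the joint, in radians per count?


counts = 2^13 = 8192
effective counts at joint = 8192 * 21 = 172032
resolution = 2*pi / 172032
= 3.6523e-05 rad/count


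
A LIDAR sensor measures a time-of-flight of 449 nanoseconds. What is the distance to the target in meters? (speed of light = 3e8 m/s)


tof = 449 ns = 4.49e-07 s
dist = c * tof / 2
= 3e8 * 4.49e-07 / 2
= 67.35 m


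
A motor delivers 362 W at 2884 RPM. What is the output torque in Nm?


omega = 2884 * 2*pi/60 = 302.0118 rad/s
tau = P / omega = 362 / 302.0118
= 1.1986 Nm


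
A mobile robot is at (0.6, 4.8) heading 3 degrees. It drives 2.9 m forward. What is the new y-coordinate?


y_new = y0 + d*sin(theta)
= 4.8 + 2.9*sin(3)
= 4.8 + 0.1518
= 4.9518


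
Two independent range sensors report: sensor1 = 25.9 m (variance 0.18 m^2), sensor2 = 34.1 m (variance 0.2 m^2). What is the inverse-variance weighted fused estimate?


w1 = (1/var1) / (1/var1 + 1/var2)
   = 5.5556 / (5.5556 + 5.0) = 0.5263
w2 = 1 - w1 = 0.4737
fused = w1*s1 + w2*s2 = 13.6316 + 16.1526
= 29.7842 m


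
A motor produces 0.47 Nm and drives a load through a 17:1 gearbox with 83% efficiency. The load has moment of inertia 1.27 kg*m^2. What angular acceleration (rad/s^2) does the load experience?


tau_out = tau_motor * N * eta
= 0.47 * 17 * 0.83 = 6.6317 Nm
alpha = tau_out / I = 6.6317 / 1.27
= 5.2218 rad/s^2


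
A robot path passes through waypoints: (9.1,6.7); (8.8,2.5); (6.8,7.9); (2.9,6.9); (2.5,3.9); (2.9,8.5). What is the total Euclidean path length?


Segment lengths:
  seg1 = sqrt((-0.3)^2 + (-4.2)^2) = 4.2107
  seg2 = sqrt((-2.0)^2 + (5.4)^2) = 5.7585
  seg3 = sqrt((-3.9)^2 + (-1.0)^2) = 4.0262
  seg4 = sqrt((-0.4)^2 + (-3.0)^2) = 3.0265
  seg5 = sqrt((0.4)^2 + (4.6)^2) = 4.6174
Total = 21.6392


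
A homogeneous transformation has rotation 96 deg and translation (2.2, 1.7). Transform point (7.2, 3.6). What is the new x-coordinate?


x' = cos(theta)*px - sin(theta)*py + tx
= -0.1045*7.2 - 0.9945*3.6 + 2.2
= -2.1329


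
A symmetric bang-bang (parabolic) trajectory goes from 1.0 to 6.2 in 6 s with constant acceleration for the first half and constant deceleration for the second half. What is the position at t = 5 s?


Symmetric rest-to-rest: each phase covers (pf-p0)/2 in time T/2. 0.5*a*(T/2)^2 = (pf-p0)/2 => a = 4*(pf-p0)/T^2
a = 4*(6.2-1.0)/6^2 = 0.5778
t = 5 is in the deceleration phase (t > T/2).
p = pf - 0.5*a*(T-t)^2 = 6.2 - 0.5*0.5778*1^2
= 5.9111


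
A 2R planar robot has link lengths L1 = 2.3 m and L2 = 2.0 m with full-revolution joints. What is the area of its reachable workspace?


r_max = L1 + L2 = 4.3 m
r_min = |L1 - L2| = 0.3 m
Area = pi*(r_max^2 - r_min^2)
= pi*(18.49 - 0.09)
= pi * 18.4
= 57.8053 m^2


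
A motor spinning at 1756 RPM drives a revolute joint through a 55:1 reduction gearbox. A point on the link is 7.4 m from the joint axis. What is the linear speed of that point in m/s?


omega_motor = 1756 * 2*pi/60 = 183.8879 rad/s
omega_joint = omega_motor / 55 = 3.3434 rad/s
v = omega_joint * r = 3.3434 * 7.4
= 24.7413 m/s


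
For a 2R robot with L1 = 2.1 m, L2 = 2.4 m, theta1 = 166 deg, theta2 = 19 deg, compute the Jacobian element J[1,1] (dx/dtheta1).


J[1,1] = -L1*sin(t1) - L2*sin(t1+t2)
= -2.1*sin(166) - 2.4*sin(185)
= -0.2989


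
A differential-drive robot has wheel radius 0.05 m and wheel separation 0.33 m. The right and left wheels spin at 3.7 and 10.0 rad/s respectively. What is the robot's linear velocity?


vR = r*wR = 0.05*3.7 = 0.185 m/s
vL = r*wL = 0.05*10.0 = 0.5 m/s
v = (vR+vL)/2 = 0.3425 m/s
omega = (vR-vL)/L = -0.9545 rad/s
linear velocity = 0.3425 m/s


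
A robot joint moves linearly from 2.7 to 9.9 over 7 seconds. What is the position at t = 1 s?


s = t/T = 1/7 = 0.1429
p(t) = p0 + (pf-p0)*s
= 2.7 + (9.9 - 2.7) * 0.1429
= 3.7286


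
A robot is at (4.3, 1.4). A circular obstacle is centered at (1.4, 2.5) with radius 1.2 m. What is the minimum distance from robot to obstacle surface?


center_dist = sqrt((4.3-1.4)^2 + (1.4-2.5)^2)
= sqrt(8.41 + 1.21)
= 3.1016
min_dist = center_dist - radius = 3.1016 - 1.2 = 1.9016 m


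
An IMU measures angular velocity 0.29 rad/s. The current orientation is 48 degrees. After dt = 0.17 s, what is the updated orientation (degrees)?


delta_theta = w * dt = 0.29 * 0.17 = 0.0493 rad
= 2.8247 deg
theta_new = 48 + 2.8247 = 50.8247 deg


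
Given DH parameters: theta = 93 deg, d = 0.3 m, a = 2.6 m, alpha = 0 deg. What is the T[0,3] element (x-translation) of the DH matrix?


T[0,3] = a * cos(theta)
= 2.6 * cos(93 deg)
= 2.6 * -0.0523
= -0.1361


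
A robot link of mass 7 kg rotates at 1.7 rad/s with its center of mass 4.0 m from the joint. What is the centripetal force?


F = m * omega^2 * r
= 7 * 1.7^2 * 4.0
= 7 * 2.89 * 4.0
= 80.92 N


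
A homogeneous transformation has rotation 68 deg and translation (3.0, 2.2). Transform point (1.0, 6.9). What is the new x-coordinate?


x' = cos(theta)*px - sin(theta)*py + tx
= 0.3746*1.0 - 0.9272*6.9 + 3.0
= -3.023


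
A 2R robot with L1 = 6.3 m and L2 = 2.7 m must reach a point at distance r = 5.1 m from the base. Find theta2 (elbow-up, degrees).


cos(theta2) = (r^2 - L1^2 - L2^2) / (2*L1*L2)
cos(theta2) = (26.01 - 39.69 - 7.29) / 34.02
cos(theta2) = -0.616402
theta2 = 128.0539 degrees


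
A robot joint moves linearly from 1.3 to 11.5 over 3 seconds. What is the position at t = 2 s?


s = t/T = 2/3 = 0.6667
p(t) = p0 + (pf-p0)*s
= 1.3 + (11.5 - 1.3) * 0.6667
= 8.1


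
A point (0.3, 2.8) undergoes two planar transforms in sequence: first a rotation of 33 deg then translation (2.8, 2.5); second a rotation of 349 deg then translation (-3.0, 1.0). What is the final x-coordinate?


After transform 1:
x1 = cos(33)*0.3 - sin(33)*2.8 + 2.8 = 1.5266
y1 = sin(33)*0.3 + cos(33)*2.8 + 2.5 = 5.0117
After transform 2:
x2 = cos(349)*1.5266 - sin(349)*5.0117 + -3.0
= -0.5452


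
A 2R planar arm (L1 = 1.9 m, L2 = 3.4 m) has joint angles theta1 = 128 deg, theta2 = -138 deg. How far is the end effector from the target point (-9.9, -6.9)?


End effector via forward kinematics:
x = L1*cos(t1) + L2*cos(t1+t2) = 2.1786
y = L1*sin(t1) + L2*sin(t1+t2) = 0.9068
Distance to target:
d = sqrt((-9.9 - 2.1786)^2 + (-6.9 - 0.9068)^2)
= sqrt(145.8923 + 60.9464)
= 14.3819 m


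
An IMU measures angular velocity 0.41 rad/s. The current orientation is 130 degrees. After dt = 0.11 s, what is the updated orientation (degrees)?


delta_theta = w * dt = 0.41 * 0.11 = 0.0451 rad
= 2.584 deg
theta_new = 130 + 2.584 = 132.584 deg


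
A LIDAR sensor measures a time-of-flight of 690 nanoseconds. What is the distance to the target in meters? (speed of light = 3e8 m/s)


tof = 690 ns = 6.9e-07 s
dist = c * tof / 2
= 3e8 * 6.9e-07 / 2
= 103.5 m


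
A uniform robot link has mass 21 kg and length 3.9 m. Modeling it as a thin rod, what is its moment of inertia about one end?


I = (1/3) * m * L^2
= (1/3) * 21 * 3.9^2
= 0.333333 * 21 * 15.21
= 106.47 kg*m^2


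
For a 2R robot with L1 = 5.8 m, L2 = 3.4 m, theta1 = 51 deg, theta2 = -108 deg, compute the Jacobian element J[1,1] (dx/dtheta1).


J[1,1] = -L1*sin(t1) - L2*sin(t1+t2)
= -5.8*sin(51) - 3.4*sin(-57)
= -1.656


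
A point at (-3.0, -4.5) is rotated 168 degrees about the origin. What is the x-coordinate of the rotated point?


x' = x*cos(theta) - y*sin(theta)
cos(168 deg) = -0.9781, sin(168 deg) = 0.2079
x' = -3.0 * -0.9781 - -4.5 * 0.2079
= 2.9344 - -0.9356
= 3.87


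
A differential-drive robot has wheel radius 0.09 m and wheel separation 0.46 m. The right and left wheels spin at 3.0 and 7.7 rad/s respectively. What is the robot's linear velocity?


vR = r*wR = 0.09*3.0 = 0.27 m/s
vL = r*wL = 0.09*7.7 = 0.693 m/s
v = (vR+vL)/2 = 0.4815 m/s
omega = (vR-vL)/L = -0.9196 rad/s
linear velocity = 0.4815 m/s


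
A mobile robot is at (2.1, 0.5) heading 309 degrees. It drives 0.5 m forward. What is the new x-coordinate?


x_new = x0 + d*cos(theta)
= 2.1 + 0.5*cos(309)
= 2.1 + 0.3147
= 2.4147


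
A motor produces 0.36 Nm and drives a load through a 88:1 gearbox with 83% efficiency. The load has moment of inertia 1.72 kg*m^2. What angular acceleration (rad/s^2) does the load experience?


tau_out = tau_motor * N * eta
= 0.36 * 88 * 0.83 = 26.2944 Nm
alpha = tau_out / I = 26.2944 / 1.72
= 15.2874 rad/s^2


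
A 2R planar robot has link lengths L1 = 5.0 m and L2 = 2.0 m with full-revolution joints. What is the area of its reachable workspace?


r_max = L1 + L2 = 7.0 m
r_min = |L1 - L2| = 3.0 m
Area = pi*(r_max^2 - r_min^2)
= pi*(49.0 - 9.0)
= pi * 40.0
= 125.6637 m^2


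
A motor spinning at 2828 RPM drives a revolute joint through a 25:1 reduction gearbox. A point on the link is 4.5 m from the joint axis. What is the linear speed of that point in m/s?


omega_motor = 2828 * 2*pi/60 = 296.1475 rad/s
omega_joint = omega_motor / 25 = 11.8459 rad/s
v = omega_joint * r = 11.8459 * 4.5
= 53.3065 m/s


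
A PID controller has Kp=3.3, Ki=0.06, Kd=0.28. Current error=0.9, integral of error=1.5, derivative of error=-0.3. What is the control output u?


u = Kp*e + Ki*int(e) + Kd*de/dt
= 3.3*0.9 + 0.06*1.5 + 0.28*(-0.3)
= 2.97 + 0.09 + -0.084
= 2.976


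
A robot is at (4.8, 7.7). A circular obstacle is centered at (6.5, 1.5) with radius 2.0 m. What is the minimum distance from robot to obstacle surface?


center_dist = sqrt((4.8-6.5)^2 + (7.7-1.5)^2)
= sqrt(2.89 + 38.44)
= 6.4288
min_dist = center_dist - radius = 6.4288 - 2.0 = 4.4288 m
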